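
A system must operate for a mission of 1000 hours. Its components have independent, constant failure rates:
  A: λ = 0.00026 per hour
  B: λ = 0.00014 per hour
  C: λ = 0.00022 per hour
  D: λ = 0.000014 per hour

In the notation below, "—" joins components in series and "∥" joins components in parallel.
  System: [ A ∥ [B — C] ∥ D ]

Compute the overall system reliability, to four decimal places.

0.9990

R(A) = exp(−0.00026 × 1000) = 0.771052
R(B) = exp(−0.00014 × 1000) = 0.869358
R(C) = exp(−0.00022 × 1000) = 0.802519
R(D) = exp(−0.000014 × 1000) = 0.986098
Series (B and C): 0.869358 × 0.802519 = 0.697676
Parallel (A, [0.697676], and D): 1 − (1 − 0.771052)(1 − 0.697676)(1 − 0.986098) = 0.9990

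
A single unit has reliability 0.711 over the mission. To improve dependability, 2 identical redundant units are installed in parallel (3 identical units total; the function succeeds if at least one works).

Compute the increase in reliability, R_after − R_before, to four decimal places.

0.2649

R_before = 0.711
R_after = 1 − (1 − 0.711)^3 = 0.9759
ΔR = 0.9759 − 0.711 = 0.2649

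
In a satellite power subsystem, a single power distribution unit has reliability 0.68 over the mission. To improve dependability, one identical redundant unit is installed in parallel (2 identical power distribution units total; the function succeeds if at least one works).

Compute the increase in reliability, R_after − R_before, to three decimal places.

0.218

R_before = 0.68
R_after = 1 − (1 − 0.68)^2 = 0.898
ΔR = 0.898 − 0.68 = 0.218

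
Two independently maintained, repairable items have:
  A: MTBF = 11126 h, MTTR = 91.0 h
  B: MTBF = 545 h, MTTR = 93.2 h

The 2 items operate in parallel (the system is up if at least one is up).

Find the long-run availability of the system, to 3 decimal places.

A(A) = MTBF/(MTBF+MTTR) = 11126/(11126+91.0) = 0.991887
A(B) = MTBF/(MTBF+MTTR) = 545/(545+93.2) = 0.853964
Parallel availability: 1 − (1 − 0.991887)(1 − 0.853964) = 0.999

0.999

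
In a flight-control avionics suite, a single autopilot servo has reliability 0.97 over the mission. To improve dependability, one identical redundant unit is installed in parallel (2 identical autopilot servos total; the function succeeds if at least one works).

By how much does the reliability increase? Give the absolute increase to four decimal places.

R_before = 0.97
R_after = 1 − (1 − 0.97)^2 = 0.9991
ΔR = 0.9991 − 0.97 = 0.0291

0.0291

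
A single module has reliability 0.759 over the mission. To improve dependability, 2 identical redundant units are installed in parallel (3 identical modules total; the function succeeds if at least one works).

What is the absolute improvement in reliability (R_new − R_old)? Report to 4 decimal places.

R_before = 0.759
R_after = 1 − (1 − 0.759)^3 = 0.9860
ΔR = 0.9860 − 0.759 = 0.2270

0.2270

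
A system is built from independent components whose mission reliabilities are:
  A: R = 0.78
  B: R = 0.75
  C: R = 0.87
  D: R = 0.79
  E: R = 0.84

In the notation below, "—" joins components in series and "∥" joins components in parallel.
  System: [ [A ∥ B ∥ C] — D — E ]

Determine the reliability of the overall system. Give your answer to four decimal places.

0.6589

Parallel (A, B, and C): 1 − (1 − 0.780000)(1 − 0.750000)(1 − 0.870000) = 0.992850
Series ([0.992850], D, and E): 0.992850 × 0.790000 × 0.840000 = 0.6589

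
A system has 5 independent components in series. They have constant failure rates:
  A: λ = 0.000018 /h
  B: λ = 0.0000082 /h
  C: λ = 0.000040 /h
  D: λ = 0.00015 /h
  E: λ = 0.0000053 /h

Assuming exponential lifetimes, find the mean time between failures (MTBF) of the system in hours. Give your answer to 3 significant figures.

4510

Series of exponential components: λ_sys = Σ λ_i
λ_sys = 0.000018 + 0.0000082 + 0.000040 + 0.00015 + 0.0000053 = 2.2150e-04 /h
MTBF = 1 / λ_sys = 4510 h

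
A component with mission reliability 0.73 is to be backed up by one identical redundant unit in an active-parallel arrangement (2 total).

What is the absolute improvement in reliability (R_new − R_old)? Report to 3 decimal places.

R_before = 0.73
R_after = 1 − (1 − 0.73)^2 = 0.927
ΔR = 0.927 − 0.73 = 0.197

0.197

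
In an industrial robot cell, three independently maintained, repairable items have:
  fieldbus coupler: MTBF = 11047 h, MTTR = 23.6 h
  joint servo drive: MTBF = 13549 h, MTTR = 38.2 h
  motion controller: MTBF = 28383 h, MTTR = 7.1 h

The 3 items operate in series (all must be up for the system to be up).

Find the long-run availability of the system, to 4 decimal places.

A(fieldbus coupler) = MTBF/(MTBF+MTTR) = 11047/(11047+23.6) = 0.997868
A(joint servo drive) = MTBF/(MTBF+MTTR) = 13549/(13549+38.2) = 0.997189
A(motion controller) = MTBF/(MTBF+MTTR) = 28383/(28383+7.1) = 0.999750
Series availability: 0.997868 × 0.997189 × 0.999750 = 0.9948

0.9948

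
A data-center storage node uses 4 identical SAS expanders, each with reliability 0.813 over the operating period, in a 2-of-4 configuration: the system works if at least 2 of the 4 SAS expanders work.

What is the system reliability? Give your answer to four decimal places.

0.9775

R = Σ_{i=2}^{4} C(4,i) p^i (1−p)^{4−i} with p = 0.813
C(4,2)·0.813^2·0.187^2 = 0.138681
C(4,3)·0.813^3·0.187^1 = 0.401951
C(4,4)·0.813^4·0.187^0 = 0.436880
Sum = 0.9775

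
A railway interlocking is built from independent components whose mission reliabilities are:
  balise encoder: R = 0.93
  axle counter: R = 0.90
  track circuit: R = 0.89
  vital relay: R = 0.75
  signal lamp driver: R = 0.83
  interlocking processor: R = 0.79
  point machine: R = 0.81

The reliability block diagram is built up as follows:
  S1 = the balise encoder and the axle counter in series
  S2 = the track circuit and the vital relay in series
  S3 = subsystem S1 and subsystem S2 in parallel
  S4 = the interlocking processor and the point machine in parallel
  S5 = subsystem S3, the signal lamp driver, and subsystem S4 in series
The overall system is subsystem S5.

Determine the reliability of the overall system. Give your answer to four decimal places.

0.7537

Series (balise encoder and axle counter): 0.930000 × 0.900000 = 0.837000
Series (track circuit and vital relay): 0.890000 × 0.750000 = 0.667500
Parallel ([0.837000] and [0.667500]): 1 − (1 − 0.837000)(1 − 0.667500) = 0.945803
Parallel (interlocking processor and point machine): 1 − (1 − 0.790000)(1 − 0.810000) = 0.960100
Series ([0.945803], signal lamp driver, and [0.960100]): 0.945803 × 0.830000 × 0.960100 = 0.7537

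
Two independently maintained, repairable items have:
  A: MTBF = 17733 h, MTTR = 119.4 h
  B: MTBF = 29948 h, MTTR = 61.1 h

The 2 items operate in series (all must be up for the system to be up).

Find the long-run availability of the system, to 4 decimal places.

A(A) = MTBF/(MTBF+MTTR) = 17733/(17733+119.4) = 0.993312
A(B) = MTBF/(MTBF+MTTR) = 29948/(29948+61.1) = 0.997964
Series availability: 0.993312 × 0.997964 = 0.9913

0.9913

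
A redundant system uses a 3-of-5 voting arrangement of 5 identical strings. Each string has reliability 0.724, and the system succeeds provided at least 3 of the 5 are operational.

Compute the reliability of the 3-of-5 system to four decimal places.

0.8672

R = Σ_{i=3}^{5} C(5,i) p^i (1−p)^{5−i} with p = 0.724
C(5,3)·0.724^3·0.276^2 = 0.289091
C(5,4)·0.724^4·0.276^1 = 0.379169
C(5,5)·0.724^5·0.276^0 = 0.198927
Sum = 0.8672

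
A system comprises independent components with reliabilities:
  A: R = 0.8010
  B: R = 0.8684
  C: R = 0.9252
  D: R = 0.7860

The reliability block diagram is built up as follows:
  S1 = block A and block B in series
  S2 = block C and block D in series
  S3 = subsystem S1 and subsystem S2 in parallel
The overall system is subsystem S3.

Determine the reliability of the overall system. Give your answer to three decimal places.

Series (A and B): 0.80100 × 0.86840 = 0.69559
Series (C and D): 0.92520 × 0.78600 = 0.72721
Parallel ([0.69559] and [0.72721]): 1 − (1 − 0.69559)(1 − 0.72721) = 0.917

0.917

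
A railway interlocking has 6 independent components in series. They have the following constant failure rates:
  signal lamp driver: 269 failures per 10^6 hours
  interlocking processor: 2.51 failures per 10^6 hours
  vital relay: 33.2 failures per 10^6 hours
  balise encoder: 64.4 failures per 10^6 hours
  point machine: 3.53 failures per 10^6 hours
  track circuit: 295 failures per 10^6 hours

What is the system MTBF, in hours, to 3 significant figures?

1500

Series of exponential components: λ_sys = Σ λ_i
λ_sys = 0.000269 + 0.00000251 + 0.0000332 + 0.0000644 + 0.00000353 + 0.000295 = 6.6764e-04 /h
MTBF = 1 / λ_sys = 1500 h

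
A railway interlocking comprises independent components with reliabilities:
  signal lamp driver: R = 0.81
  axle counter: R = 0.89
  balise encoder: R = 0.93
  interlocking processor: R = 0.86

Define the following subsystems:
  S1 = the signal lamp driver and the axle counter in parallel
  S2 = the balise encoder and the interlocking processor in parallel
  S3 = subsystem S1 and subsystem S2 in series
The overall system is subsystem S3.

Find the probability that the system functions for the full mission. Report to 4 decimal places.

Parallel (signal lamp driver and axle counter): 1 − (1 − 0.810000)(1 − 0.890000) = 0.979100
Parallel (balise encoder and interlocking processor): 1 − (1 − 0.930000)(1 − 0.860000) = 0.990200
Series ([0.979100] and [0.990200]): 0.979100 × 0.990200 = 0.9695

0.9695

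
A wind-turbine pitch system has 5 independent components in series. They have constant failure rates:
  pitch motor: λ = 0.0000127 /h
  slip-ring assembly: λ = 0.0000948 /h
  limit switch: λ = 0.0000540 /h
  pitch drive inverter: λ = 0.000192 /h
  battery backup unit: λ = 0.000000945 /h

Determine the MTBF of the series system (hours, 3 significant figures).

2820

Series of exponential components: λ_sys = Σ λ_i
λ_sys = 0.0000127 + 0.0000948 + 0.0000540 + 0.000192 + 0.000000945 = 3.5444e-04 /h
MTBF = 1 / λ_sys = 2820 h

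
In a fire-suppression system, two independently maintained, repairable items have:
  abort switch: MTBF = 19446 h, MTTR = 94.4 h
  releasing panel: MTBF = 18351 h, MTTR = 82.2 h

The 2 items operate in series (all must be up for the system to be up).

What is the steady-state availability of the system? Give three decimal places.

A(abort switch) = MTBF/(MTBF+MTTR) = 19446/(19446+94.4) = 0.995169
A(releasing panel) = MTBF/(MTBF+MTTR) = 18351/(18351+82.2) = 0.995541
Series availability: 0.995169 × 0.995541 = 0.991

0.991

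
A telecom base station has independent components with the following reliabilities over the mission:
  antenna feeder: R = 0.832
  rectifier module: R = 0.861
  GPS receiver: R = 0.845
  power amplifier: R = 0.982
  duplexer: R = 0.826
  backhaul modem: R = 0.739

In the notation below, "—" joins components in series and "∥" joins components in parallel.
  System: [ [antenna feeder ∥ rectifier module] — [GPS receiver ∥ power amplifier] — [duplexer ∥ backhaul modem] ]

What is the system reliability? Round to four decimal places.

0.9297

Parallel (antenna feeder and rectifier module): 1 − (1 − 0.832000)(1 − 0.861000) = 0.976648
Parallel (GPS receiver and power amplifier): 1 − (1 − 0.845000)(1 − 0.982000) = 0.997210
Parallel (duplexer and backhaul modem): 1 − (1 − 0.826000)(1 − 0.739000) = 0.954586
Series ([0.976648], [0.997210], and [0.954586]): 0.976648 × 0.997210 × 0.954586 = 0.9297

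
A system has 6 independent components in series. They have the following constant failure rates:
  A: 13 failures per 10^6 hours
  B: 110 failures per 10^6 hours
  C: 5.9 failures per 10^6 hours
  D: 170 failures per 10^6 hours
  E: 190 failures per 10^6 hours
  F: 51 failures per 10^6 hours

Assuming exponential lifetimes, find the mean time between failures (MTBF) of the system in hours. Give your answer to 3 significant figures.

1850

Series of exponential components: λ_sys = Σ λ_i
λ_sys = 0.000013 + 0.00011 + 0.0000059 + 0.00017 + 0.00019 + 0.000051 = 5.3990e-04 /h
MTBF = 1 / λ_sys = 1850 h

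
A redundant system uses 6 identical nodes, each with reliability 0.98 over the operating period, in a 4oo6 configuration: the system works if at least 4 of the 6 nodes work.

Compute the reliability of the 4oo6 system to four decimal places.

0.9998

R = Σ_{i=4}^{6} C(6,i) p^i (1−p)^{6−i} with p = 0.98
C(6,4)·0.98^4·0.02^2 = 0.005534
C(6,5)·0.98^5·0.02^1 = 0.108470
C(6,6)·0.98^6·0.02^0 = 0.885842
Sum = 0.9998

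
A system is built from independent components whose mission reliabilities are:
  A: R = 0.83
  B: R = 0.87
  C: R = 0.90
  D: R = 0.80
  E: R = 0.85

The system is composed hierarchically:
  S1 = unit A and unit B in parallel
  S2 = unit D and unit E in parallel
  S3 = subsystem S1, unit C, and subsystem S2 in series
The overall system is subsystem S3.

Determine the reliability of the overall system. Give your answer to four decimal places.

Parallel (A and B): 1 − (1 − 0.830000)(1 − 0.870000) = 0.977900
Parallel (D and E): 1 − (1 − 0.800000)(1 − 0.850000) = 0.970000
Series ([0.977900], C, and [0.970000]): 0.977900 × 0.900000 × 0.970000 = 0.8537

0.8537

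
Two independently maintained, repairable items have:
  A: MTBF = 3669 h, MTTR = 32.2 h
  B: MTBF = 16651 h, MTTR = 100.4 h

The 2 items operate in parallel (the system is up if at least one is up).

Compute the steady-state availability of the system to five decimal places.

A(A) = MTBF/(MTBF+MTTR) = 3669/(3669+32.2) = 0.991300
A(B) = MTBF/(MTBF+MTTR) = 16651/(16651+100.4) = 0.994006
Parallel availability: 1 − (1 − 0.991300)(1 − 0.994006) = 0.99995

0.99995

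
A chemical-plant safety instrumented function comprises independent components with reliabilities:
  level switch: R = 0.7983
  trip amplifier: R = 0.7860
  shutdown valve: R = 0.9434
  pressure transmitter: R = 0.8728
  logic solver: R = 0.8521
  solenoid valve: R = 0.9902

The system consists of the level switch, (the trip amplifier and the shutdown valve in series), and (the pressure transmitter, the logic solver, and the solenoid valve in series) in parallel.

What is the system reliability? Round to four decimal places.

Series (trip amplifier and shutdown valve): 0.786000 × 0.943400 = 0.741512
Series (pressure transmitter, logic solver, and solenoid valve): 0.872800 × 0.852100 × 0.990200 = 0.736424
Parallel (level switch, [0.741512], and [0.736424]): 1 − (1 − 0.798300)(1 − 0.741512)(1 − 0.736424) = 0.9863

0.9863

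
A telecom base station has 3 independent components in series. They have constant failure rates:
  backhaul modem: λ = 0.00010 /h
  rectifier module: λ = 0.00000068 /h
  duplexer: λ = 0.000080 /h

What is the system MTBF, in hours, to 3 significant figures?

Series of exponential components: λ_sys = Σ λ_i
λ_sys = 0.00010 + 0.00000068 + 0.000080 = 1.8068e-04 /h
MTBF = 1 / λ_sys = 5530 h

5530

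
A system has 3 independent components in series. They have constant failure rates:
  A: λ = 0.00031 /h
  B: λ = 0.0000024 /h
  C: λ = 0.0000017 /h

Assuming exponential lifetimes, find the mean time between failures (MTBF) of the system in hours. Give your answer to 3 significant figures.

Series of exponential components: λ_sys = Σ λ_i
λ_sys = 0.00031 + 0.0000024 + 0.0000017 = 3.1410e-04 /h
MTBF = 1 / λ_sys = 3180 h

3180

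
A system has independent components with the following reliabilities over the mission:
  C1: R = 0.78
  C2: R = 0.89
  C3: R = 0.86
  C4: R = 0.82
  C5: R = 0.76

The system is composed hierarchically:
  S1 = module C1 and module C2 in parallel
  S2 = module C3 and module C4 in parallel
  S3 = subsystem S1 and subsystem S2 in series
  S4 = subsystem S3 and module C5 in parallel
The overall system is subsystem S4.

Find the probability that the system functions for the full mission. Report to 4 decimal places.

0.9883

Parallel (C1 and C2): 1 − (1 − 0.780000)(1 − 0.890000) = 0.975800
Parallel (C3 and C4): 1 − (1 − 0.860000)(1 − 0.820000) = 0.974800
Series ([0.975800] and [0.974800]): 0.975800 × 0.974800 = 0.951210
Parallel ([0.951210] and C5): 1 − (1 − 0.951210)(1 − 0.760000) = 0.9883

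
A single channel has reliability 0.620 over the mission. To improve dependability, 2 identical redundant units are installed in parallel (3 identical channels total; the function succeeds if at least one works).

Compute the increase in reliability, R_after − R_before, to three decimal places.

R_before = 0.620
R_after = 1 − (1 − 0.620)^3 = 0.945
ΔR = 0.945 − 0.620 = 0.325

0.325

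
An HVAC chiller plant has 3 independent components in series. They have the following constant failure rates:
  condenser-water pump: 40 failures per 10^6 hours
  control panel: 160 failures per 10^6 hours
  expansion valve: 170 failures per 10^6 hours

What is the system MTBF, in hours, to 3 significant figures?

Series of exponential components: λ_sys = Σ λ_i
λ_sys = 0.000040 + 0.00016 + 0.00017 = 3.7000e-04 /h
MTBF = 1 / λ_sys = 2700 h

2700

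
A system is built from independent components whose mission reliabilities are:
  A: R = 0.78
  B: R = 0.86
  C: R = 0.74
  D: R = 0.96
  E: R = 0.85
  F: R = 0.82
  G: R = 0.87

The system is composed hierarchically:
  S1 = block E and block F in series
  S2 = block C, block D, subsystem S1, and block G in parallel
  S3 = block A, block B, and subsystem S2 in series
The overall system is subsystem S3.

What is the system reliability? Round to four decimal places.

0.6705

Series (E and F): 0.850000 × 0.820000 = 0.697000
Parallel (C, D, [0.697000], and G): 1 − (1 − 0.740000)(1 − 0.960000)(1 − 0.697000)(1 − 0.870000) = 0.999590
Series (A, B, and [0.999590]): 0.780000 × 0.860000 × 0.999590 = 0.6705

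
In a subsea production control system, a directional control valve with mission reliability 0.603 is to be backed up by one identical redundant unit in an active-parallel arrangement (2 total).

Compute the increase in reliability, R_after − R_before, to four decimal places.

R_before = 0.603
R_after = 1 − (1 − 0.603)^2 = 0.8424
ΔR = 0.8424 − 0.603 = 0.2394

0.2394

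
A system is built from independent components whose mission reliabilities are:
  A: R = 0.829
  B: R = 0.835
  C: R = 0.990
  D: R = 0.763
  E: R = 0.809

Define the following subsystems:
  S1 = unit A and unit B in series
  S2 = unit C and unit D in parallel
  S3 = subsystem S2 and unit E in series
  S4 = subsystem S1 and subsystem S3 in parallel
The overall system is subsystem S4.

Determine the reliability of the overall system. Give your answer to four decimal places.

0.9406

Series (A and B): 0.829000 × 0.835000 = 0.692215
Parallel (C and D): 1 − (1 − 0.990000)(1 − 0.763000) = 0.997630
Series ([0.997630] and E): 0.997630 × 0.809000 = 0.807083
Parallel ([0.692215] and [0.807083]): 1 − (1 − 0.692215)(1 − 0.807083) = 0.9406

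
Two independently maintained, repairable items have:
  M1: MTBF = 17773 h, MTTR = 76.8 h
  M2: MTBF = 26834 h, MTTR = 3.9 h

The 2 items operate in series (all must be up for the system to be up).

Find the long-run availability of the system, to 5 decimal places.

A(M1) = MTBF/(MTBF+MTTR) = 17773/(17773+76.8) = 0.995697
A(M2) = MTBF/(MTBF+MTTR) = 26834/(26834+3.9) = 0.999855
Series availability: 0.995697 × 0.999855 = 0.99555

0.99555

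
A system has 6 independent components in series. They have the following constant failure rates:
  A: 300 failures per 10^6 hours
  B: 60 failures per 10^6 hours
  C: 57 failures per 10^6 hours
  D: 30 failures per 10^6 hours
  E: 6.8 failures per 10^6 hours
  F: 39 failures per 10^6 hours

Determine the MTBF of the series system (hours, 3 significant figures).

Series of exponential components: λ_sys = Σ λ_i
λ_sys = 0.00030 + 0.000060 + 0.000057 + 0.000030 + 0.0000068 + 0.000039 = 4.9280e-04 /h
MTBF = 1 / λ_sys = 2030 h

2030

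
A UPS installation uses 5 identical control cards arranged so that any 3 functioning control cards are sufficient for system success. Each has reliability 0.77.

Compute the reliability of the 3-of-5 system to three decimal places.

0.916

R = Σ_{i=3}^{5} C(5,i) p^i (1−p)^{5−i} with p = 0.77
C(5,3)·0.77^3·0.23^2 = 0.24151
C(5,4)·0.77^4·0.23^1 = 0.40426
C(5,5)·0.77^5·0.23^0 = 0.27068
Sum = 0.916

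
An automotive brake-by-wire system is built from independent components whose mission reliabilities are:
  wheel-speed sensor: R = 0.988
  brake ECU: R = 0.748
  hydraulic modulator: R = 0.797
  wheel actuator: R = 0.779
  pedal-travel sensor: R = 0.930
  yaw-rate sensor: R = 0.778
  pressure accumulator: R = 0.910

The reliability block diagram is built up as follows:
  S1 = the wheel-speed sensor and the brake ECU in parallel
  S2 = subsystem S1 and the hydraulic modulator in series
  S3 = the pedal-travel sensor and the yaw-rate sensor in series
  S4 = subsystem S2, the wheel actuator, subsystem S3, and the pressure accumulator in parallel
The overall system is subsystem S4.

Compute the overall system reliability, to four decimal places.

Parallel (wheel-speed sensor and brake ECU): 1 − (1 − 0.988000)(1 − 0.748000) = 0.996976
Series ([0.996976] and hydraulic modulator): 0.996976 × 0.797000 = 0.794590
Series (pedal-travel sensor and yaw-rate sensor): 0.930000 × 0.778000 = 0.723540
Parallel ([0.794590], wheel actuator, [0.723540], and pressure accumulator): 1 − (1 − 0.794590)(1 − 0.779000)(1 − 0.723540)(1 − 0.910000) = 0.9989

0.9989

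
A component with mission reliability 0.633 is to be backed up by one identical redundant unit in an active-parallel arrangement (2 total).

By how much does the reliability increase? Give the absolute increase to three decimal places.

0.232

R_before = 0.633
R_after = 1 − (1 − 0.633)^2 = 0.865
ΔR = 0.865 − 0.633 = 0.232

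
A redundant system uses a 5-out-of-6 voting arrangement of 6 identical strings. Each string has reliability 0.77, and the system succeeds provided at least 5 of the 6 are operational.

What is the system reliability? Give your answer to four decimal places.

R = Σ_{i=5}^{6} C(6,i) p^i (1−p)^{6−i} with p = 0.77
C(6,5)·0.77^5·0.23^1 = 0.373536
C(6,6)·0.77^6·0.23^0 = 0.208422
Sum = 0.5820

0.5820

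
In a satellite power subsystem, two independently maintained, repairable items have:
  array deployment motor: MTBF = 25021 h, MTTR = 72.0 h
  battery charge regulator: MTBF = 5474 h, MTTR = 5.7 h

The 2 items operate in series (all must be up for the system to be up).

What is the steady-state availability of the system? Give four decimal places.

0.9961

A(array deployment motor) = MTBF/(MTBF+MTTR) = 25021/(25021+72.0) = 0.997131
A(battery charge regulator) = MTBF/(MTBF+MTTR) = 5474/(5474+5.7) = 0.998960
Series availability: 0.997131 × 0.998960 = 0.9961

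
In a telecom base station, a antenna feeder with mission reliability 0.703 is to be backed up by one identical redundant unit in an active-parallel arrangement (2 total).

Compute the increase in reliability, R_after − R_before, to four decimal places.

R_before = 0.703
R_after = 1 − (1 − 0.703)^2 = 0.9118
ΔR = 0.9118 − 0.703 = 0.2088

0.2088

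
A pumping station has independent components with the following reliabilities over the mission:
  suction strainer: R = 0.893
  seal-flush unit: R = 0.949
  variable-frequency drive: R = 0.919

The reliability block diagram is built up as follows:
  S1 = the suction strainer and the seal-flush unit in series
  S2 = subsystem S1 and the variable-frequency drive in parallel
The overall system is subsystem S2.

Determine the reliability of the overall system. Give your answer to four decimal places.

0.9876

Series (suction strainer and seal-flush unit): 0.893000 × 0.949000 = 0.847457
Parallel ([0.847457] and variable-frequency drive): 1 − (1 − 0.847457)(1 − 0.919000) = 0.9876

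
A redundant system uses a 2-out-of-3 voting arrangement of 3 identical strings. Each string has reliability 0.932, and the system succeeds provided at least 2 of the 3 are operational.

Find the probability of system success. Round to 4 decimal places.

R = Σ_{i=2}^{3} C(3,i) p^i (1−p)^{3−i} with p = 0.932
C(3,2)·0.932^2·0.068^1 = 0.177199
C(3,3)·0.932^3·0.068^0 = 0.809558
Sum = 0.9868

0.9868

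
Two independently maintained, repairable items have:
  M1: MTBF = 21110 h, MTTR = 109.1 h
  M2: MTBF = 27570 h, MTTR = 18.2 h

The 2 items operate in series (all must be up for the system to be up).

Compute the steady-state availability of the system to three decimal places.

A(M1) = MTBF/(MTBF+MTTR) = 21110/(21110+109.1) = 0.994858
A(M2) = MTBF/(MTBF+MTTR) = 27570/(27570+18.2) = 0.999340
Series availability: 0.994858 × 0.999340 = 0.994

0.994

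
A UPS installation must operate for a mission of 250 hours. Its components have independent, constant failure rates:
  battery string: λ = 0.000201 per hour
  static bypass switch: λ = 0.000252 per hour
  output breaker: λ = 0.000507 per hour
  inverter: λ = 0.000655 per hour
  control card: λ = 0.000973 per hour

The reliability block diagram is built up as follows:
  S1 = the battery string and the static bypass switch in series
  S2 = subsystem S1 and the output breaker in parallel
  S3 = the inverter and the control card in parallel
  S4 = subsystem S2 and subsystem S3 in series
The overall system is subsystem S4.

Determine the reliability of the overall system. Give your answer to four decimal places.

R(battery string) = exp(−0.000201 × 250) = 0.950992
R(static bypass switch) = exp(−0.000252 × 250) = 0.938943
R(output breaker) = exp(−0.000507 × 250) = 0.880954
R(inverter) = exp(−0.000655 × 250) = 0.848954
R(control card) = exp(−0.000973 × 250) = 0.784075
Series (battery string and static bypass switch): 0.950992 × 0.938943 = 0.892927
Parallel ([0.892927] and output breaker): 1 − (1 − 0.892927)(1 − 0.880954) = 0.987253
Parallel (inverter and control card): 1 − (1 − 0.848954)(1 − 0.784075) = 0.967385
Series ([0.987253] and [0.967385]): 0.987253 × 0.967385 = 0.9551

0.9551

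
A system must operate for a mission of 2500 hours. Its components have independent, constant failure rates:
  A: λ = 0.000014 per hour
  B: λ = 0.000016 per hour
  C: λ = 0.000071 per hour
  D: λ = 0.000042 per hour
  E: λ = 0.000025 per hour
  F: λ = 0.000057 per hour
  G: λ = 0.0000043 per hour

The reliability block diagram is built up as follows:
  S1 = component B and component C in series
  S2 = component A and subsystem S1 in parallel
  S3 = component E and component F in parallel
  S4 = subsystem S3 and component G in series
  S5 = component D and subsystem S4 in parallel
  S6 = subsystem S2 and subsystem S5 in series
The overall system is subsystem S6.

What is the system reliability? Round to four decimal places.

0.9914

R(A) = exp(−0.000014 × 2500) = 0.965605
R(B) = exp(−0.000016 × 2500) = 0.960789
R(C) = exp(−0.000071 × 2500) = 0.837361
R(D) = exp(−0.000042 × 2500) = 0.900325
R(E) = exp(−0.000025 × 2500) = 0.939413
R(F) = exp(−0.000057 × 2500) = 0.867188
R(G) = exp(−0.0000043 × 2500) = 0.989308
Series (B and C): 0.960789 × 0.837361 = 0.804527
Parallel (A and [0.804527]): 1 − (1 − 0.965605)(1 − 0.804527) = 0.993277
Parallel (E and F): 1 − (1 − 0.939413)(1 − 0.867188) = 0.991953
Series ([0.991953] and G): 0.991953 × 0.989308 = 0.981347
Parallel (D and [0.981347]): 1 − (1 − 0.900325)(1 − 0.981347) = 0.998141
Series ([0.993277] and [0.998141]): 0.993277 × 0.998141 = 0.9914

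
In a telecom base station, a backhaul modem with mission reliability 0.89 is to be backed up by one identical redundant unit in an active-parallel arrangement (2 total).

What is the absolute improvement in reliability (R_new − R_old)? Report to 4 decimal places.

0.0979

R_before = 0.89
R_after = 1 − (1 − 0.89)^2 = 0.9879
ΔR = 0.9879 − 0.89 = 0.0979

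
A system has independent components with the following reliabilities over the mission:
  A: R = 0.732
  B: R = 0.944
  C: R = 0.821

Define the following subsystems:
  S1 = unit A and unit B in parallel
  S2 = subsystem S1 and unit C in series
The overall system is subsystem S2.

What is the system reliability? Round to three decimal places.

Parallel (A and B): 1 − (1 − 0.73200)(1 − 0.94400) = 0.98499
Series ([0.98499] and C): 0.98499 × 0.82100 = 0.809

0.809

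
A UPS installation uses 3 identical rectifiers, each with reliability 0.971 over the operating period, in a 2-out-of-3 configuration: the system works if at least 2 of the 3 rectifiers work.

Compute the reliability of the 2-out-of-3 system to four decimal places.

R = Σ_{i=2}^{3} C(3,i) p^i (1−p)^{3−i} with p = 0.971
C(3,2)·0.971^2·0.029^1 = 0.082027
C(3,3)·0.971^3·0.029^0 = 0.915499
Sum = 0.9975

0.9975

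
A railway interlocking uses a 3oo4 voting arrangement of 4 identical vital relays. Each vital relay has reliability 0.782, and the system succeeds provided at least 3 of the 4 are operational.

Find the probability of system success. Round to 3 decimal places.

R = Σ_{i=3}^{4} C(4,i) p^i (1−p)^{4−i} with p = 0.782
C(4,3)·0.782^3·0.218^1 = 0.41700
C(4,4)·0.782^4·0.218^0 = 0.37396
Sum = 0.791

0.791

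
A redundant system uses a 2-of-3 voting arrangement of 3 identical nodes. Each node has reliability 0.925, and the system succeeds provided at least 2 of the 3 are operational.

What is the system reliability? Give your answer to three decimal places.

R = Σ_{i=2}^{3} C(3,i) p^i (1−p)^{3−i} with p = 0.925
C(3,2)·0.925^2·0.075^1 = 0.19252
C(3,3)·0.925^3·0.075^0 = 0.79145
Sum = 0.984

0.984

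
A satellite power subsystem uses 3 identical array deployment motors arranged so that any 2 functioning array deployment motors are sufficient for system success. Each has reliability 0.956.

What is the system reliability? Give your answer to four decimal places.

R = Σ_{i=2}^{3} C(3,i) p^i (1−p)^{3−i} with p = 0.956
C(3,2)·0.956^2·0.044^1 = 0.120640
C(3,3)·0.956^3·0.044^0 = 0.873723
Sum = 0.9944

0.9944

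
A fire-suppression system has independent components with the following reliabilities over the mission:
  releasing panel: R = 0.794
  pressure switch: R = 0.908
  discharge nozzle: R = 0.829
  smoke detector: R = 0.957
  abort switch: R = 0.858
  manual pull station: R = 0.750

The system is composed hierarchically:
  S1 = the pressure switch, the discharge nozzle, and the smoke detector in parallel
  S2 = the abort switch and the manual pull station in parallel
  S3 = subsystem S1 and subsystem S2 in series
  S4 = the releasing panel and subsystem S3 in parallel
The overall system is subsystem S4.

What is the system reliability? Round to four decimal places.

Parallel (pressure switch, discharge nozzle, and smoke detector): 1 − (1 − 0.908000)(1 − 0.829000)(1 − 0.957000) = 0.999324
Parallel (abort switch and manual pull station): 1 − (1 − 0.858000)(1 − 0.750000) = 0.964500
Series ([0.999324] and [0.964500]): 0.999324 × 0.964500 = 0.963848
Parallel (releasing panel and [0.963848]): 1 − (1 − 0.794000)(1 − 0.963848) = 0.9926

0.9926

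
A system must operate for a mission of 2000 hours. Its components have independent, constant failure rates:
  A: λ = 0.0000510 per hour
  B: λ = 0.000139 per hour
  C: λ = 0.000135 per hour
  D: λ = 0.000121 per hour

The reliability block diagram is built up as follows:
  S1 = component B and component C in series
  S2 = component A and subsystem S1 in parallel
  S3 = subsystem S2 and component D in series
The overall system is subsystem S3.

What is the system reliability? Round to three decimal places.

0.753

R(A) = exp(−0.0000510 × 2000) = 0.90303
R(B) = exp(−0.000139 × 2000) = 0.75730
R(C) = exp(−0.000135 × 2000) = 0.76338
R(D) = exp(−0.000121 × 2000) = 0.78506
Series (B and C): 0.75730 × 0.76338 = 0.57811
Parallel (A and [0.57811]): 1 − (1 − 0.90303)(1 − 0.57811) = 0.95909
Series ([0.95909] and D): 0.95909 × 0.78506 = 0.753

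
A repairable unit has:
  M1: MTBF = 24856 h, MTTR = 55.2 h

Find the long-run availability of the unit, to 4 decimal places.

A(M1) = MTBF/(MTBF+MTTR) = 24856/(24856+55.2) = 0.9978

0.9978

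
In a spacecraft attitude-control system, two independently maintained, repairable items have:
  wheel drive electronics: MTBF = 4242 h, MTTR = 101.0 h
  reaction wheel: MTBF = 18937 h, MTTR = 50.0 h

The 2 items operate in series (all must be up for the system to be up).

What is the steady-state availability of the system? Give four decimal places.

A(wheel drive electronics) = MTBF/(MTBF+MTTR) = 4242/(4242+101.0) = 0.976744
A(reaction wheel) = MTBF/(MTBF+MTTR) = 18937/(18937+50.0) = 0.997367
Series availability: 0.976744 × 0.997367 = 0.9742

0.9742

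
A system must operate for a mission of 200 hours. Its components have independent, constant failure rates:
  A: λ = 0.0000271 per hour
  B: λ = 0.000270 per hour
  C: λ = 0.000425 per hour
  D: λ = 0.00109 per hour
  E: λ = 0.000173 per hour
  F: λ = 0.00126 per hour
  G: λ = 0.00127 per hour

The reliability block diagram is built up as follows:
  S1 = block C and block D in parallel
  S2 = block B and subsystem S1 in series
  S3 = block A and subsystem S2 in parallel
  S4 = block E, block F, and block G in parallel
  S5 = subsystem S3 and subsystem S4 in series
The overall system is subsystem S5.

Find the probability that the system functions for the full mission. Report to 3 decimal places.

0.998

R(A) = exp(−0.0000271 × 200) = 0.99459
R(B) = exp(−0.000270 × 200) = 0.94743
R(C) = exp(−0.000425 × 200) = 0.91851
R(D) = exp(−0.00109 × 200) = 0.80413
R(E) = exp(−0.000173 × 200) = 0.96599
R(F) = exp(−0.00126 × 200) = 0.77724
R(G) = exp(−0.00127 × 200) = 0.77569
Parallel (C and D): 1 − (1 − 0.91851)(1 − 0.80413) = 0.98404
Series (B and [0.98404]): 0.94743 × 0.98404 = 0.93231
Parallel (A and [0.93231]): 1 − (1 − 0.99459)(1 − 0.93231) = 0.99963
Parallel (E, F, and G): 1 − (1 − 0.96599)(1 − 0.77724)(1 − 0.77569) = 0.99830
Series ([0.99963] and [0.99830]): 0.99963 × 0.99830 = 0.998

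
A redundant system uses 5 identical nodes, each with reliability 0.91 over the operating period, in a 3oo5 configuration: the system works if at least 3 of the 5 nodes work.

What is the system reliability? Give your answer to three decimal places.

R = Σ_{i=3}^{5} C(5,i) p^i (1−p)^{5−i} with p = 0.91
C(5,3)·0.91^3·0.09^2 = 0.06104
C(5,4)·0.91^4·0.09^1 = 0.30859
C(5,5)·0.91^5·0.09^0 = 0.62403
Sum = 0.994

0.994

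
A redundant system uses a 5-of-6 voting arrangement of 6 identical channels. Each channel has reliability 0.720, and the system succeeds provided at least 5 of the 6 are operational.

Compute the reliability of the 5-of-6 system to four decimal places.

R = Σ_{i=5}^{6} C(6,i) p^i (1−p)^{6−i} with p = 0.720
C(6,5)·0.720^5·0.280^1 = 0.325066
C(6,6)·0.720^6·0.280^0 = 0.139314
Sum = 0.4644

0.4644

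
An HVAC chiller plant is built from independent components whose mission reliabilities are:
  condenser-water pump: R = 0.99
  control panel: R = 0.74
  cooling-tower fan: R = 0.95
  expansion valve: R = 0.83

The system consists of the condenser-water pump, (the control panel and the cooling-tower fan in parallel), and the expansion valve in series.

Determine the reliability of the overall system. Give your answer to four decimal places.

0.8110

Parallel (control panel and cooling-tower fan): 1 − (1 − 0.740000)(1 − 0.950000) = 0.987000
Series (condenser-water pump, [0.987000], and expansion valve): 0.990000 × 0.987000 × 0.830000 = 0.8110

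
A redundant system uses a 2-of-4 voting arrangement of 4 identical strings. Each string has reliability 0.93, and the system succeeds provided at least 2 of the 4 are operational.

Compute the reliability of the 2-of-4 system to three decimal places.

0.999

R = Σ_{i=2}^{4} C(4,i) p^i (1−p)^{4−i} with p = 0.93
C(4,2)·0.93^2·0.07^2 = 0.02543
C(4,3)·0.93^3·0.07^1 = 0.22522
C(4,4)·0.93^4·0.07^0 = 0.74805
Sum = 0.999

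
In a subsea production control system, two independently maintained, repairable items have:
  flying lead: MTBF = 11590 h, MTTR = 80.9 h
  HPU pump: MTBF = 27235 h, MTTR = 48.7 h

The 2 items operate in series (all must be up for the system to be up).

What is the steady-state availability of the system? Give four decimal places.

A(flying lead) = MTBF/(MTBF+MTTR) = 11590/(11590+80.9) = 0.993068
A(HPU pump) = MTBF/(MTBF+MTTR) = 27235/(27235+48.7) = 0.998215
Series availability: 0.993068 × 0.998215 = 0.9913

0.9913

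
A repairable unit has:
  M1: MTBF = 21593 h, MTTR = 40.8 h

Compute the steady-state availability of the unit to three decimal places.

0.998

A(M1) = MTBF/(MTBF+MTTR) = 21593/(21593+40.8) = 0.998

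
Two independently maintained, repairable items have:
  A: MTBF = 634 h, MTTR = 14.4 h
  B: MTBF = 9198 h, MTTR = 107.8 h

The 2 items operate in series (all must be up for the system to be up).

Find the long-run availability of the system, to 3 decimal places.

A(A) = MTBF/(MTBF+MTTR) = 634/(634+14.4) = 0.977791
A(B) = MTBF/(MTBF+MTTR) = 9198/(9198+107.8) = 0.988416
Series availability: 0.977791 × 0.988416 = 0.966

0.966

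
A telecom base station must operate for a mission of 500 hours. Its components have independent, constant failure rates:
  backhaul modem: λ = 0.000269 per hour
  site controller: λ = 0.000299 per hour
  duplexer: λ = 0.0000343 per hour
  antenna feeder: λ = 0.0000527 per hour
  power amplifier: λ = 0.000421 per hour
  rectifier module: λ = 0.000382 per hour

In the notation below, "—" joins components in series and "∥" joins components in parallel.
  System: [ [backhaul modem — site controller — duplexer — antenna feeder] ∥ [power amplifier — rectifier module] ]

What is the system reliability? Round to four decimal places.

R(backhaul modem) = exp(−0.000269 × 500) = 0.874153
R(site controller) = exp(−0.000299 × 500) = 0.861138
R(duplexer) = exp(−0.0000343 × 500) = 0.982996
R(antenna feeder) = exp(−0.0000527 × 500) = 0.973994
R(power amplifier) = exp(−0.000421 × 500) = 0.810179
R(rectifier module) = exp(−0.000382 × 500) = 0.826133
Series (backhaul modem, site controller, duplexer, and antenna feeder): 0.874153 × 0.861138 × 0.982996 × 0.973994 = 0.720723
Series (power amplifier and rectifier module): 0.810179 × 0.826133 = 0.669316
Parallel ([0.720723] and [0.669316]): 1 − (1 − 0.720723)(1 − 0.669316) = 0.9076

0.9076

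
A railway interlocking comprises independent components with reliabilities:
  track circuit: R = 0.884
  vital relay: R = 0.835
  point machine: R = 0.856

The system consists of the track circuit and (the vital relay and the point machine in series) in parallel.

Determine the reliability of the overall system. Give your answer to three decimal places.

0.967

Series (vital relay and point machine): 0.83500 × 0.85600 = 0.71476
Parallel (track circuit and [0.71476]): 1 − (1 − 0.88400)(1 − 0.71476) = 0.967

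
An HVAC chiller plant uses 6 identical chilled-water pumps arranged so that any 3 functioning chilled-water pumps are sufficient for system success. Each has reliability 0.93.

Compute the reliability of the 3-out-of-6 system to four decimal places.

0.9997

R = Σ_{i=3}^{6} C(6,i) p^i (1−p)^{6−i} with p = 0.93
C(6,3)·0.93^3·0.07^3 = 0.005518
C(6,4)·0.93^4·0.07^2 = 0.054982
C(6,5)·0.93^5·0.07^1 = 0.292189
C(6,6)·0.93^6·0.07^0 = 0.646990
Sum = 0.9997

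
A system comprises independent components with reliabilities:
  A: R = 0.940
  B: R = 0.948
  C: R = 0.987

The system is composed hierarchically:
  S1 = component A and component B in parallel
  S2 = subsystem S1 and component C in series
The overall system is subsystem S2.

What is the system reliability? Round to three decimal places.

0.984

Parallel (A and B): 1 − (1 − 0.94000)(1 − 0.94800) = 0.99688
Series ([0.99688] and C): 0.99688 × 0.98700 = 0.984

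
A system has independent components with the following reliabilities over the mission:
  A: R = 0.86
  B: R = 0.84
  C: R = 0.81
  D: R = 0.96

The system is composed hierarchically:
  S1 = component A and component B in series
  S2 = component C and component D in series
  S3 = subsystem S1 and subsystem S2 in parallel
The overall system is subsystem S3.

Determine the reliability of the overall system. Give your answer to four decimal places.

0.9383

Series (A and B): 0.860000 × 0.840000 = 0.722400
Series (C and D): 0.810000 × 0.960000 = 0.777600
Parallel ([0.722400] and [0.777600]): 1 − (1 − 0.722400)(1 − 0.777600) = 0.9383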